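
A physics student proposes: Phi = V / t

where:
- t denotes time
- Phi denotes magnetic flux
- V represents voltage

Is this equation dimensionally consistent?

No

t (time) has dimensions [T].
Phi (magnetic flux) has dimensions [I^-1 L^2 M T^-2].
V (voltage) has dimensions [I^-1 L^2 M T^-3].

Left side: [I^-1 L^2 M T^-2]
Right side: [I^-1 L^2 M T^-4]

The two sides have different dimensions, so the equation is NOT dimensionally consistent.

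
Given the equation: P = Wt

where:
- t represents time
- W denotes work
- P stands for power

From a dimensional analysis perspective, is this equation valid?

No

t (time) has dimensions [T].
W (work) has dimensions [L^2 M T^-2].
P (power) has dimensions [L^2 M T^-3].

Left side: [L^2 M T^-3]
Right side: [L^2 M T^-1]

The two sides have different dimensions, so the equation is NOT dimensionally consistent.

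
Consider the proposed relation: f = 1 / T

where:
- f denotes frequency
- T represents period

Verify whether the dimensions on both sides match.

Yes

f (frequency) has dimensions [T^-1].
T (period) has dimensions [T].

Left side: [T^-1]
Right side: [T^-1]

Both sides have the same dimensions, so the equation is dimensionally consistent.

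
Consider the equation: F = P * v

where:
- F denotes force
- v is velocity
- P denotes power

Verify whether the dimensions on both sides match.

No

F (force) has dimensions [L M T^-2].
v (velocity) has dimensions [L T^-1].
P (power) has dimensions [L^2 M T^-3].

Left side: [L M T^-2]
Right side: [L^3 M T^-4]

The two sides have different dimensions, so the equation is NOT dimensionally consistent.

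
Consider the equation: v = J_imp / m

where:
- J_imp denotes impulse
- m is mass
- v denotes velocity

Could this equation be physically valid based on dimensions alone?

Yes

J_imp (impulse) has dimensions [L M T^-1].
m (mass) has dimensions [M].
v (velocity) has dimensions [L T^-1].

Left side: [L T^-1]
Right side: [L T^-1]

Both sides have the same dimensions, so the equation is dimensionally consistent.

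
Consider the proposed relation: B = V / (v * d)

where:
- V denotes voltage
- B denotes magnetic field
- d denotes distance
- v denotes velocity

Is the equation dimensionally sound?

Yes

V (voltage) has dimensions [I^-1 L^2 M T^-3].
B (magnetic field) has dimensions [I^-1 M T^-2].
d (distance) has dimensions [L].
v (velocity) has dimensions [L T^-1].

Left side: [I^-1 M T^-2]
Right side: [I^-1 M T^-2]

Both sides have the same dimensions, so the equation is dimensionally consistent.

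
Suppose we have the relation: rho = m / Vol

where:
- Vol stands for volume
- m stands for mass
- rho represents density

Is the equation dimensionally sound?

Yes

Vol (volume) has dimensions [L^3].
m (mass) has dimensions [M].
rho (density) has dimensions [L^-3 M].

Left side: [L^-3 M]
Right side: [L^-3 M]

Both sides have the same dimensions, so the equation is dimensionally consistent.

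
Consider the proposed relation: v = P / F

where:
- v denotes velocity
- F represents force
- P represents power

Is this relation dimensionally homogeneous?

Yes

v (velocity) has dimensions [L T^-1].
F (force) has dimensions [L M T^-2].
P (power) has dimensions [L^2 M T^-3].

Left side: [L T^-1]
Right side: [L T^-1]

Both sides have the same dimensions, so the equation is dimensionally consistent.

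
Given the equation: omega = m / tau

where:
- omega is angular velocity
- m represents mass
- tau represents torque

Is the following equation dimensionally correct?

No

omega (angular velocity) has dimensions [T^-1].
m (mass) has dimensions [M].
tau (torque) has dimensions [L^2 M T^-2].

Left side: [T^-1]
Right side: [L^-2 T^2]

The two sides have different dimensions, so the equation is NOT dimensionally consistent.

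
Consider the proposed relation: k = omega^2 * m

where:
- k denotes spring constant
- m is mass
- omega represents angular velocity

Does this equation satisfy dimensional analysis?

Yes

k (spring constant) has dimensions [M T^-2].
m (mass) has dimensions [M].
omega (angular velocity) has dimensions [T^-1].

Left side: [M T^-2]
Right side: [M T^-2]

Both sides have the same dimensions, so the equation is dimensionally consistent.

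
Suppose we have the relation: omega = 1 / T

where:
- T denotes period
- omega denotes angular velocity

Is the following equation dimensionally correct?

Yes

T (period) has dimensions [T].
omega (angular velocity) has dimensions [T^-1].

Left side: [T^-1]
Right side: [T^-1]

Both sides have the same dimensions, so the equation is dimensionally consistent.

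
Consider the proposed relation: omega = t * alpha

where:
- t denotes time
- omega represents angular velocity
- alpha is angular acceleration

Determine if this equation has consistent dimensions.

Yes

t (time) has dimensions [T].
omega (angular velocity) has dimensions [T^-1].
alpha (angular acceleration) has dimensions [T^-2].

Left side: [T^-1]
Right side: [T^-1]

Both sides have the same dimensions, so the equation is dimensionally consistent.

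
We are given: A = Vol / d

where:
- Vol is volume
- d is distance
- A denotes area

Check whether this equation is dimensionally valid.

Yes

Vol (volume) has dimensions [L^3].
d (distance) has dimensions [L].
A (area) has dimensions [L^2].

Left side: [L^2]
Right side: [L^2]

Both sides have the same dimensions, so the equation is dimensionally consistent.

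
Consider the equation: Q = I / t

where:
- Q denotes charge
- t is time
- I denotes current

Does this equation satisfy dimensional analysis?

No

Q (charge) has dimensions [I T].
t (time) has dimensions [T].
I (current) has dimensions [I].

Left side: [I T]
Right side: [I T^-1]

The two sides have different dimensions, so the equation is NOT dimensionally consistent.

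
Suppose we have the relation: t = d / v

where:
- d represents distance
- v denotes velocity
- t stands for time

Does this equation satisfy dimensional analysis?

Yes

d (distance) has dimensions [L].
v (velocity) has dimensions [L T^-1].
t (time) has dimensions [T].

Left side: [T]
Right side: [T]

Both sides have the same dimensions, so the equation is dimensionally consistent.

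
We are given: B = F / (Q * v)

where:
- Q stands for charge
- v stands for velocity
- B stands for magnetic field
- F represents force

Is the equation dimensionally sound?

Yes

Q (charge) has dimensions [I T].
v (velocity) has dimensions [L T^-1].
B (magnetic field) has dimensions [I^-1 M T^-2].
F (force) has dimensions [L M T^-2].

Left side: [I^-1 M T^-2]
Right side: [I^-1 M T^-2]

Both sides have the same dimensions, so the equation is dimensionally consistent.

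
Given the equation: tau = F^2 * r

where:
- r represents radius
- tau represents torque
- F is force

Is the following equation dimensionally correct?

No

r (radius) has dimensions [L].
tau (torque) has dimensions [L^2 M T^-2].
F (force) has dimensions [L M T^-2].

Left side: [L^2 M T^-2]
Right side: [L^3 M^2 T^-4]

The two sides have different dimensions, so the equation is NOT dimensionally consistent.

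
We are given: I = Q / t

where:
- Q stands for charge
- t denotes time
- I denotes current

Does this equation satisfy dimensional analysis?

Yes

Q (charge) has dimensions [I T].
t (time) has dimensions [T].
I (current) has dimensions [I].

Left side: [I]
Right side: [I]

Both sides have the same dimensions, so the equation is dimensionally consistent.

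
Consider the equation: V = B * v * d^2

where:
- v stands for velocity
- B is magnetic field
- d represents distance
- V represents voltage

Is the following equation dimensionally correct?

No

v (velocity) has dimensions [L T^-1].
B (magnetic field) has dimensions [I^-1 M T^-2].
d (distance) has dimensions [L].
V (voltage) has dimensions [I^-1 L^2 M T^-3].

Left side: [I^-1 L^2 M T^-3]
Right side: [I^-1 L^3 M T^-3]

The two sides have different dimensions, so the equation is NOT dimensionally consistent.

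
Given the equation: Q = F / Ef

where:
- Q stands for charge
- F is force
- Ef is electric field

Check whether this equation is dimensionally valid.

Yes

Q (charge) has dimensions [I T].
F (force) has dimensions [L M T^-2].
Ef (electric field) has dimensions [I^-1 L M T^-3].

Left side: [I T]
Right side: [I T]

Both sides have the same dimensions, so the equation is dimensionally consistent.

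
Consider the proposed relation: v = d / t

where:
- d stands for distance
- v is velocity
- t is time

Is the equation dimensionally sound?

Yes

d (distance) has dimensions [L].
v (velocity) has dimensions [L T^-1].
t (time) has dimensions [T].

Left side: [L T^-1]
Right side: [L T^-1]

Both sides have the same dimensions, so the equation is dimensionally consistent.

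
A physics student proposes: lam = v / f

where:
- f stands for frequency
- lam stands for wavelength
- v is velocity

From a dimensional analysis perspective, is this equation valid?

Yes

f (frequency) has dimensions [T^-1].
lam (wavelength) has dimensions [L].
v (velocity) has dimensions [L T^-1].

Left side: [L]
Right side: [L]

Both sides have the same dimensions, so the equation is dimensionally consistent.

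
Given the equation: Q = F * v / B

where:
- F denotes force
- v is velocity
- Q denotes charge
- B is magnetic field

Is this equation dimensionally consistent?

No

F (force) has dimensions [L M T^-2].
v (velocity) has dimensions [L T^-1].
Q (charge) has dimensions [I T].
B (magnetic field) has dimensions [I^-1 M T^-2].

Left side: [I T]
Right side: [I L^2 T^-1]

The two sides have different dimensions, so the equation is NOT dimensionally consistent.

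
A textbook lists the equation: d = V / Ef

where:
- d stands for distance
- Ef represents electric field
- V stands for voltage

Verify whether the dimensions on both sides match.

Yes

d (distance) has dimensions [L].
Ef (electric field) has dimensions [I^-1 L M T^-3].
V (voltage) has dimensions [I^-1 L^2 M T^-3].

Left side: [L]
Right side: [L]

Both sides have the same dimensions, so the equation is dimensionally consistent.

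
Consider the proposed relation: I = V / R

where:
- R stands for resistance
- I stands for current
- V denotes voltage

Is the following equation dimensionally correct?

Yes

R (resistance) has dimensions [I^-2 L^2 M T^-3].
I (current) has dimensions [I].
V (voltage) has dimensions [I^-1 L^2 M T^-3].

Left side: [I]
Right side: [I]

Both sides have the same dimensions, so the equation is dimensionally consistent.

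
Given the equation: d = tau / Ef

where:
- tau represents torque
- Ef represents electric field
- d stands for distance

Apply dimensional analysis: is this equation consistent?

No

tau (torque) has dimensions [L^2 M T^-2].
Ef (electric field) has dimensions [I^-1 L M T^-3].
d (distance) has dimensions [L].

Left side: [L]
Right side: [I L T]

The two sides have different dimensions, so the equation is NOT dimensionally consistent.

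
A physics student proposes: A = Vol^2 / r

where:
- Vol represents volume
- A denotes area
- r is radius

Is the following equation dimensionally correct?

No

Vol (volume) has dimensions [L^3].
A (area) has dimensions [L^2].
r (radius) has dimensions [L].

Left side: [L^2]
Right side: [L^5]

The two sides have different dimensions, so the equation is NOT dimensionally consistent.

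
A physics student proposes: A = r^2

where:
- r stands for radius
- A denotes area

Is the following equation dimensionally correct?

Yes

r (radius) has dimensions [L].
A (area) has dimensions [L^2].

Left side: [L^2]
Right side: [L^2]

Both sides have the same dimensions, so the equation is dimensionally consistent.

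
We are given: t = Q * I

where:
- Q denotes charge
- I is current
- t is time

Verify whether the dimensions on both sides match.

No

Q (charge) has dimensions [I T].
I (current) has dimensions [I].
t (time) has dimensions [T].

Left side: [T]
Right side: [I^2 T]

The two sides have different dimensions, so the equation is NOT dimensionally consistent.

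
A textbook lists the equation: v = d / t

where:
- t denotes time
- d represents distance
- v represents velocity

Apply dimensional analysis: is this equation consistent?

Yes

t (time) has dimensions [T].
d (distance) has dimensions [L].
v (velocity) has dimensions [L T^-1].

Left side: [L T^-1]
Right side: [L T^-1]

Both sides have the same dimensions, so the equation is dimensionally consistent.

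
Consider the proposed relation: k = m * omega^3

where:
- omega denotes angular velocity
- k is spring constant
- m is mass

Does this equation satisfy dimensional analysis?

No

omega (angular velocity) has dimensions [T^-1].
k (spring constant) has dimensions [M T^-2].
m (mass) has dimensions [M].

Left side: [M T^-2]
Right side: [M T^-3]

The two sides have different dimensions, so the equation is NOT dimensionally consistent.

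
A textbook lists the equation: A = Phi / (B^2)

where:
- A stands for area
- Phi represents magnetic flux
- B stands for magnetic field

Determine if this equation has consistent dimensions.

No

A (area) has dimensions [L^2].
Phi (magnetic flux) has dimensions [I^-1 L^2 M T^-2].
B (magnetic field) has dimensions [I^-1 M T^-2].

Left side: [L^2]
Right side: [I L^2 M^-1 T^2]

The two sides have different dimensions, so the equation is NOT dimensionally consistent.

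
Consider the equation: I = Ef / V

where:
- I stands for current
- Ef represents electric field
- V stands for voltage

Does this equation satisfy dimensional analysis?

No

I (current) has dimensions [I].
Ef (electric field) has dimensions [I^-1 L M T^-3].
V (voltage) has dimensions [I^-1 L^2 M T^-3].

Left side: [I]
Right side: [L^-1]

The two sides have different dimensions, so the equation is NOT dimensionally consistent.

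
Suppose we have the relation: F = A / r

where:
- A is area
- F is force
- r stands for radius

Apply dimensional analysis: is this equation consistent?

No

A (area) has dimensions [L^2].
F (force) has dimensions [L M T^-2].
r (radius) has dimensions [L].

Left side: [L M T^-2]
Right side: [L]

The two sides have different dimensions, so the equation is NOT dimensionally consistent.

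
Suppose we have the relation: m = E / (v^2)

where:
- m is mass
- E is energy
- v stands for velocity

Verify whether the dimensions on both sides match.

Yes

m (mass) has dimensions [M].
E (energy) has dimensions [L^2 M T^-2].
v (velocity) has dimensions [L T^-1].

Left side: [M]
Right side: [M]

Both sides have the same dimensions, so the equation is dimensionally consistent.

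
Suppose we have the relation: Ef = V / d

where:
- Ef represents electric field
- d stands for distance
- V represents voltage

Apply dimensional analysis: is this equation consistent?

Yes

Ef (electric field) has dimensions [I^-1 L M T^-3].
d (distance) has dimensions [L].
V (voltage) has dimensions [I^-1 L^2 M T^-3].

Left side: [I^-1 L M T^-3]
Right side: [I^-1 L M T^-3]

Both sides have the same dimensions, so the equation is dimensionally consistent.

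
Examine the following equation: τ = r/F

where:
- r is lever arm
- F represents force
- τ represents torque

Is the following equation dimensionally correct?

No

r (lever arm) has dimensions [L].
F (force) has dimensions [L M T^-2].
τ (torque) has dimensions [L^2 M T^-2].

Left side: [L^2 M T^-2]
Right side: [M^-1 T^2]

The two sides have different dimensions, so the equation is NOT dimensionally consistent.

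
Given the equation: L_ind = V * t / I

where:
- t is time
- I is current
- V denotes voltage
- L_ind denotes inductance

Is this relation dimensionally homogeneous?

Yes

t (time) has dimensions [T].
I (current) has dimensions [I].
V (voltage) has dimensions [I^-1 L^2 M T^-3].
L_ind (inductance) has dimensions [I^-2 L^2 M T^-2].

Left side: [I^-2 L^2 M T^-2]
Right side: [I^-2 L^2 M T^-2]

Both sides have the same dimensions, so the equation is dimensionally consistent.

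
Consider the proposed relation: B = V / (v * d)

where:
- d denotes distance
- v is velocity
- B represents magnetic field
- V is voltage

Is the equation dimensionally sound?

Yes

d (distance) has dimensions [L].
v (velocity) has dimensions [L T^-1].
B (magnetic field) has dimensions [I^-1 M T^-2].
V (voltage) has dimensions [I^-1 L^2 M T^-3].

Left side: [I^-1 M T^-2]
Right side: [I^-1 M T^-2]

Both sides have the same dimensions, so the equation is dimensionally consistent.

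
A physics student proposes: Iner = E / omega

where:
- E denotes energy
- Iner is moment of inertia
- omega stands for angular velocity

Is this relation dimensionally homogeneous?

No

E (energy) has dimensions [L^2 M T^-2].
Iner (moment of inertia) has dimensions [L^2 M].
omega (angular velocity) has dimensions [T^-1].

Left side: [L^2 M]
Right side: [L^2 M T^-1]

The two sides have different dimensions, so the equation is NOT dimensionally consistent.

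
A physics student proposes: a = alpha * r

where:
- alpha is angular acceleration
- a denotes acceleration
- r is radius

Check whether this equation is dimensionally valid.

Yes

alpha (angular acceleration) has dimensions [T^-2].
a (acceleration) has dimensions [L T^-2].
r (radius) has dimensions [L].

Left side: [L T^-2]
Right side: [L T^-2]

Both sides have the same dimensions, so the equation is dimensionally consistent.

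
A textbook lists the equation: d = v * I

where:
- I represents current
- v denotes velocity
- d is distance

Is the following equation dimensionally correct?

No

I (current) has dimensions [I].
v (velocity) has dimensions [L T^-1].
d (distance) has dimensions [L].

Left side: [L]
Right side: [I L T^-1]

The two sides have different dimensions, so the equation is NOT dimensionally consistent.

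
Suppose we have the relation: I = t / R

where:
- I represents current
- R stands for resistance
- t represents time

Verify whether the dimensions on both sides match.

No

I (current) has dimensions [I].
R (resistance) has dimensions [I^-2 L^2 M T^-3].
t (time) has dimensions [T].

Left side: [I]
Right side: [I^2 L^-2 M^-1 T^4]

The two sides have different dimensions, so the equation is NOT dimensionally consistent.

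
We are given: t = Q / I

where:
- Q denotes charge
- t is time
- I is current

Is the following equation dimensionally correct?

Yes

Q (charge) has dimensions [I T].
t (time) has dimensions [T].
I (current) has dimensions [I].

Left side: [T]
Right side: [T]

Both sides have the same dimensions, so the equation is dimensionally consistent.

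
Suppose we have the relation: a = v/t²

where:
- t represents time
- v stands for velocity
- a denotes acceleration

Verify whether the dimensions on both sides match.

No

t (time) has dimensions [T].
v (velocity) has dimensions [L T^-1].
a (acceleration) has dimensions [L T^-2].

Left side: [L T^-2]
Right side: [L T^-3]

The two sides have different dimensions, so the equation is NOT dimensionally consistent.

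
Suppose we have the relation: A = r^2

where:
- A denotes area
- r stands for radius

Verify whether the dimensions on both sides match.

Yes

A (area) has dimensions [L^2].
r (radius) has dimensions [L].

Left side: [L^2]
Right side: [L^2]

Both sides have the same dimensions, so the equation is dimensionally consistent.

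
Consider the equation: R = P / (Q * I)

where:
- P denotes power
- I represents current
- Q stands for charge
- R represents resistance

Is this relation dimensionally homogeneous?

No

P (power) has dimensions [L^2 M T^-3].
I (current) has dimensions [I].
Q (charge) has dimensions [I T].
R (resistance) has dimensions [I^-2 L^2 M T^-3].

Left side: [I^-2 L^2 M T^-3]
Right side: [I^-2 L^2 M T^-4]

The two sides have different dimensions, so the equation is NOT dimensionally consistent.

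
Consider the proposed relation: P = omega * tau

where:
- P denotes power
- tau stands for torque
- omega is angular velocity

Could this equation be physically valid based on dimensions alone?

Yes

P (power) has dimensions [L^2 M T^-3].
tau (torque) has dimensions [L^2 M T^-2].
omega (angular velocity) has dimensions [T^-1].

Left side: [L^2 M T^-3]
Right side: [L^2 M T^-3]

Both sides have the same dimensions, so the equation is dimensionally consistent.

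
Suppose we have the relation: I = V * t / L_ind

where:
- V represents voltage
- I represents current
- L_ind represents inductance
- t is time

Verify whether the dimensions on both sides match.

Yes

V (voltage) has dimensions [I^-1 L^2 M T^-3].
I (current) has dimensions [I].
L_ind (inductance) has dimensions [I^-2 L^2 M T^-2].
t (time) has dimensions [T].

Left side: [I]
Right side: [I]

Both sides have the same dimensions, so the equation is dimensionally consistent.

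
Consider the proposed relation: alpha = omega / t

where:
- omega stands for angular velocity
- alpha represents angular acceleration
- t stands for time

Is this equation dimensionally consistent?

Yes

omega (angular velocity) has dimensions [T^-1].
alpha (angular acceleration) has dimensions [T^-2].
t (time) has dimensions [T].

Left side: [T^-2]
Right side: [T^-2]

Both sides have the same dimensions, so the equation is dimensionally consistent.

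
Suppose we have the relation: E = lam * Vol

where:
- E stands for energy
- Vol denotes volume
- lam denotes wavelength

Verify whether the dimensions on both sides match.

No

E (energy) has dimensions [L^2 M T^-2].
Vol (volume) has dimensions [L^3].
lam (wavelength) has dimensions [L].

Left side: [L^2 M T^-2]
Right side: [L^4]

The two sides have different dimensions, so the equation is NOT dimensionally consistent.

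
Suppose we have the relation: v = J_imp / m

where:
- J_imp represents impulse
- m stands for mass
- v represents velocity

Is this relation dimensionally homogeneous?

Yes

J_imp (impulse) has dimensions [L M T^-1].
m (mass) has dimensions [M].
v (velocity) has dimensions [L T^-1].

Left side: [L T^-1]
Right side: [L T^-1]

Both sides have the same dimensions, so the equation is dimensionally consistent.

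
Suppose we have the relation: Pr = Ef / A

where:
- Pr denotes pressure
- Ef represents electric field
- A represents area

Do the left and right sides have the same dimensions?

No

Pr (pressure) has dimensions [L^-1 M T^-2].
Ef (electric field) has dimensions [I^-1 L M T^-3].
A (area) has dimensions [L^2].

Left side: [L^-1 M T^-2]
Right side: [I^-1 L^-1 M T^-3]

The two sides have different dimensions, so the equation is NOT dimensionally consistent.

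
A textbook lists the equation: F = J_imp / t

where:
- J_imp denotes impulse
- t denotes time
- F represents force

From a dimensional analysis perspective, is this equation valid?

Yes

J_imp (impulse) has dimensions [L M T^-1].
t (time) has dimensions [T].
F (force) has dimensions [L M T^-2].

Left side: [L M T^-2]
Right side: [L M T^-2]

Both sides have the same dimensions, so the equation is dimensionally consistent.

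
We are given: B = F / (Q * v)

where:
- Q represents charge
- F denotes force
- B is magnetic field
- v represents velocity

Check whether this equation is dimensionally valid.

Yes

Q (charge) has dimensions [I T].
F (force) has dimensions [L M T^-2].
B (magnetic field) has dimensions [I^-1 M T^-2].
v (velocity) has dimensions [L T^-1].

Left side: [I^-1 M T^-2]
Right side: [I^-1 M T^-2]

Both sides have the same dimensions, so the equation is dimensionally consistent.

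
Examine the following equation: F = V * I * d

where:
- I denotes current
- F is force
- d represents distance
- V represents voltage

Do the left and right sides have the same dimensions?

No

I (current) has dimensions [I].
F (force) has dimensions [L M T^-2].
d (distance) has dimensions [L].
V (voltage) has dimensions [I^-1 L^2 M T^-3].

Left side: [L M T^-2]
Right side: [L^3 M T^-3]

The two sides have different dimensions, so the equation is NOT dimensionally consistent.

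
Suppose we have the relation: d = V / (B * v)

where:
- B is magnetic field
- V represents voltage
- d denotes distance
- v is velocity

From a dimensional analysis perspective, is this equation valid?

Yes

B (magnetic field) has dimensions [I^-1 M T^-2].
V (voltage) has dimensions [I^-1 L^2 M T^-3].
d (distance) has dimensions [L].
v (velocity) has dimensions [L T^-1].

Left side: [L]
Right side: [L]

Both sides have the same dimensions, so the equation is dimensionally consistent.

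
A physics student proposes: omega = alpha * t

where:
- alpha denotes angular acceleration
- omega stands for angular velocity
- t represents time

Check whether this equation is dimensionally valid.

Yes

alpha (angular acceleration) has dimensions [T^-2].
omega (angular velocity) has dimensions [T^-1].
t (time) has dimensions [T].

Left side: [T^-1]
Right side: [T^-1]

Both sides have the same dimensions, so the equation is dimensionally consistent.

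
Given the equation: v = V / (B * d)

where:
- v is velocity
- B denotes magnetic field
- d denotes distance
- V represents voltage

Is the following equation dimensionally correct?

Yes

v (velocity) has dimensions [L T^-1].
B (magnetic field) has dimensions [I^-1 M T^-2].
d (distance) has dimensions [L].
V (voltage) has dimensions [I^-1 L^2 M T^-3].

Left side: [L T^-1]
Right side: [L T^-1]

Both sides have the same dimensions, so the equation is dimensionally consistent.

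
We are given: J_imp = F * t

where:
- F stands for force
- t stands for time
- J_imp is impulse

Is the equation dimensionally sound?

Yes

F (force) has dimensions [L M T^-2].
t (time) has dimensions [T].
J_imp (impulse) has dimensions [L M T^-1].

Left side: [L M T^-1]
Right side: [L M T^-1]

Both sides have the same dimensions, so the equation is dimensionally consistent.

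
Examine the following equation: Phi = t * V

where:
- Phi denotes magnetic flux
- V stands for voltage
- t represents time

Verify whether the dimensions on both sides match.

Yes

Phi (magnetic flux) has dimensions [I^-1 L^2 M T^-2].
V (voltage) has dimensions [I^-1 L^2 M T^-3].
t (time) has dimensions [T].

Left side: [I^-1 L^2 M T^-2]
Right side: [I^-1 L^2 M T^-2]

Both sides have the same dimensions, so the equation is dimensionally consistent.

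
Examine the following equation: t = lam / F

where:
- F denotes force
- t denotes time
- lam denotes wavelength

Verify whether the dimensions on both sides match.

No

F (force) has dimensions [L M T^-2].
t (time) has dimensions [T].
lam (wavelength) has dimensions [L].

Left side: [T]
Right side: [M^-1 T^2]

The two sides have different dimensions, so the equation is NOT dimensionally consistent.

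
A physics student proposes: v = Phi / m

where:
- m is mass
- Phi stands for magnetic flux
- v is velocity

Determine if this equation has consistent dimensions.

No

m (mass) has dimensions [M].
Phi (magnetic flux) has dimensions [I^-1 L^2 M T^-2].
v (velocity) has dimensions [L T^-1].

Left side: [L T^-1]
Right side: [I^-1 L^2 T^-2]

The two sides have different dimensions, so the equation is NOT dimensionally consistent.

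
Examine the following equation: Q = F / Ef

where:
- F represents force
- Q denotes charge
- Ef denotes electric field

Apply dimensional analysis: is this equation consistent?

Yes

F (force) has dimensions [L M T^-2].
Q (charge) has dimensions [I T].
Ef (electric field) has dimensions [I^-1 L M T^-3].

Left side: [I T]
Right side: [I T]

Both sides have the same dimensions, so the equation is dimensionally consistent.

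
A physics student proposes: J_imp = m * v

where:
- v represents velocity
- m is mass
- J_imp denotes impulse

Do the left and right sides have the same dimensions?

Yes

v (velocity) has dimensions [L T^-1].
m (mass) has dimensions [M].
J_imp (impulse) has dimensions [L M T^-1].

Left side: [L M T^-1]
Right side: [L M T^-1]

Both sides have the same dimensions, so the equation is dimensionally consistent.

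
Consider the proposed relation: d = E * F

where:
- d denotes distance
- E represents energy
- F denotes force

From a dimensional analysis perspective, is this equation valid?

No

d (distance) has dimensions [L].
E (energy) has dimensions [L^2 M T^-2].
F (force) has dimensions [L M T^-2].

Left side: [L]
Right side: [L^3 M^2 T^-4]

The two sides have different dimensions, so the equation is NOT dimensionally consistent.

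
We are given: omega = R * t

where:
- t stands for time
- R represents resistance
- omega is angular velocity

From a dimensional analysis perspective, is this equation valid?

No

t (time) has dimensions [T].
R (resistance) has dimensions [I^-2 L^2 M T^-3].
omega (angular velocity) has dimensions [T^-1].

Left side: [T^-1]
Right side: [I^-2 L^2 M T^-2]

The two sides have different dimensions, so the equation is NOT dimensionally consistent.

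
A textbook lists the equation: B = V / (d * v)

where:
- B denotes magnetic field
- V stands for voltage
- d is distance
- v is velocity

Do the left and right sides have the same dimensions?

Yes

B (magnetic field) has dimensions [I^-1 M T^-2].
V (voltage) has dimensions [I^-1 L^2 M T^-3].
d (distance) has dimensions [L].
v (velocity) has dimensions [L T^-1].

Left side: [I^-1 M T^-2]
Right side: [I^-1 M T^-2]

Both sides have the same dimensions, so the equation is dimensionally consistent.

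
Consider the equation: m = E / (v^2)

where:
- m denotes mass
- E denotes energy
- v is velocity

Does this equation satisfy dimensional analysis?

Yes

m (mass) has dimensions [M].
E (energy) has dimensions [L^2 M T^-2].
v (velocity) has dimensions [L T^-1].

Left side: [M]
Right side: [M]

Both sides have the same dimensions, so the equation is dimensionally consistent.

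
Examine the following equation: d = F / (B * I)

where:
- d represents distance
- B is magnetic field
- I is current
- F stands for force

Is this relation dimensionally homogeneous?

Yes

d (distance) has dimensions [L].
B (magnetic field) has dimensions [I^-1 M T^-2].
I (current) has dimensions [I].
F (force) has dimensions [L M T^-2].

Left side: [L]
Right side: [L]

Both sides have the same dimensions, so the equation is dimensionally consistent.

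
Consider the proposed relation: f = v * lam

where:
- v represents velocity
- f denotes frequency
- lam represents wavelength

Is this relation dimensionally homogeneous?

No

v (velocity) has dimensions [L T^-1].
f (frequency) has dimensions [T^-1].
lam (wavelength) has dimensions [L].

Left side: [T^-1]
Right side: [L^2 T^-1]

The two sides have different dimensions, so the equation is NOT dimensionally consistent.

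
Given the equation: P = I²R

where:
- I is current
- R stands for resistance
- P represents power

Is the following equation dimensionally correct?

Yes

I (current) has dimensions [I].
R (resistance) has dimensions [I^-2 L^2 M T^-3].
P (power) has dimensions [L^2 M T^-3].

Left side: [L^2 M T^-3]
Right side: [L^2 M T^-3]

Both sides have the same dimensions, so the equation is dimensionally consistent.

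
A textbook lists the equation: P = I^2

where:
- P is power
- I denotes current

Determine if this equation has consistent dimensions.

No

P (power) has dimensions [L^2 M T^-3].
I (current) has dimensions [I].

Left side: [L^2 M T^-3]
Right side: [I^2]

The two sides have different dimensions, so the equation is NOT dimensionally consistent.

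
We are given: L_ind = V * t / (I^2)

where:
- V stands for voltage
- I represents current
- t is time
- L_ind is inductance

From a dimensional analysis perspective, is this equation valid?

No

V (voltage) has dimensions [I^-1 L^2 M T^-3].
I (current) has dimensions [I].
t (time) has dimensions [T].
L_ind (inductance) has dimensions [I^-2 L^2 M T^-2].

Left side: [I^-2 L^2 M T^-2]
Right side: [I^-3 L^2 M T^-2]

The two sides have different dimensions, so the equation is NOT dimensionally consistent.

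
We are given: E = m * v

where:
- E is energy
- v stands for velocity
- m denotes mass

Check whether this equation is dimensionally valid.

No

E (energy) has dimensions [L^2 M T^-2].
v (velocity) has dimensions [L T^-1].
m (mass) has dimensions [M].

Left side: [L^2 M T^-2]
Right side: [L M T^-1]

The two sides have different dimensions, so the equation is NOT dimensionally consistent.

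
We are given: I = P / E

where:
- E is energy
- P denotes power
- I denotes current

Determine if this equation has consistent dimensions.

No

E (energy) has dimensions [L^2 M T^-2].
P (power) has dimensions [L^2 M T^-3].
I (current) has dimensions [I].

Left side: [I]
Right side: [T^-1]

The two sides have different dimensions, so the equation is NOT dimensionally consistent.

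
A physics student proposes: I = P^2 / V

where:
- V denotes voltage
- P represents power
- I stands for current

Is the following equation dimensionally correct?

No

V (voltage) has dimensions [I^-1 L^2 M T^-3].
P (power) has dimensions [L^2 M T^-3].
I (current) has dimensions [I].

Left side: [I]
Right side: [I L^2 M T^-3]

The two sides have different dimensions, so the equation is NOT dimensionally consistent.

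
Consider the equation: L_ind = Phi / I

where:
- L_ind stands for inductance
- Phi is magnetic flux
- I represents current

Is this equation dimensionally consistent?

Yes

L_ind (inductance) has dimensions [I^-2 L^2 M T^-2].
Phi (magnetic flux) has dimensions [I^-1 L^2 M T^-2].
I (current) has dimensions [I].

Left side: [I^-2 L^2 M T^-2]
Right side: [I^-2 L^2 M T^-2]

Both sides have the same dimensions, so the equation is dimensionally consistent.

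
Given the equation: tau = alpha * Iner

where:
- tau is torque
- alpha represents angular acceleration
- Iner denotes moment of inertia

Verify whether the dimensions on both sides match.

Yes

tau (torque) has dimensions [L^2 M T^-2].
alpha (angular acceleration) has dimensions [T^-2].
Iner (moment of inertia) has dimensions [L^2 M].

Left side: [L^2 M T^-2]
Right side: [L^2 M T^-2]

Both sides have the same dimensions, so the equation is dimensionally consistent.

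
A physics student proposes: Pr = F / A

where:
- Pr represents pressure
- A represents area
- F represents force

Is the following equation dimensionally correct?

Yes

Pr (pressure) has dimensions [L^-1 M T^-2].
A (area) has dimensions [L^2].
F (force) has dimensions [L M T^-2].

Left side: [L^-1 M T^-2]
Right side: [L^-1 M T^-2]

Both sides have the same dimensions, so the equation is dimensionally consistent.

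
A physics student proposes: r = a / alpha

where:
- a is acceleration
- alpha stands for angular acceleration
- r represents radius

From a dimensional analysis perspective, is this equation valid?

Yes

a (acceleration) has dimensions [L T^-2].
alpha (angular acceleration) has dimensions [T^-2].
r (radius) has dimensions [L].

Left side: [L]
Right side: [L]

Both sides have the same dimensions, so the equation is dimensionally consistent.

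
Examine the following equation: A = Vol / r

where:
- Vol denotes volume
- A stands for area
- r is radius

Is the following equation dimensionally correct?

Yes

Vol (volume) has dimensions [L^3].
A (area) has dimensions [L^2].
r (radius) has dimensions [L].

Left side: [L^2]
Right side: [L^2]

Both sides have the same dimensions, so the equation is dimensionally consistent.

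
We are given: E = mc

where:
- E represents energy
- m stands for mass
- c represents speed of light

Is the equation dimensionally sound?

No

E (energy) has dimensions [L^2 M T^-2].
m (mass) has dimensions [M].
c (speed of light) has dimensions [L T^-1].

Left side: [L^2 M T^-2]
Right side: [L M T^-1]

The two sides have different dimensions, so the equation is NOT dimensionally consistent.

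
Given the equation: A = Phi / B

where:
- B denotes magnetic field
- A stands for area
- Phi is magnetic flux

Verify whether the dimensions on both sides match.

Yes

B (magnetic field) has dimensions [I^-1 M T^-2].
A (area) has dimensions [L^2].
Phi (magnetic flux) has dimensions [I^-1 L^2 M T^-2].

Left side: [L^2]
Right side: [L^2]

Both sides have the same dimensions, so the equation is dimensionally consistent.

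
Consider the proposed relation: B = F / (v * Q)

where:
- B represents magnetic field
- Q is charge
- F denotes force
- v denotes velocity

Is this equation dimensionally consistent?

Yes

B (magnetic field) has dimensions [I^-1 M T^-2].
Q (charge) has dimensions [I T].
F (force) has dimensions [L M T^-2].
v (velocity) has dimensions [L T^-1].

Left side: [I^-1 M T^-2]
Right side: [I^-1 M T^-2]

Both sides have the same dimensions, so the equation is dimensionally consistent.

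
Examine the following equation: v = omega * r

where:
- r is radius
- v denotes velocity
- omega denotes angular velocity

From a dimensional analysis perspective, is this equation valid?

Yes

r (radius) has dimensions [L].
v (velocity) has dimensions [L T^-1].
omega (angular velocity) has dimensions [T^-1].

Left side: [L T^-1]
Right side: [L T^-1]

Both sides have the same dimensions, so the equation is dimensionally consistent.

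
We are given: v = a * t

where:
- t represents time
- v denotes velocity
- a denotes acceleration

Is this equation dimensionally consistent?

Yes

t (time) has dimensions [T].
v (velocity) has dimensions [L T^-1].
a (acceleration) has dimensions [L T^-2].

Left side: [L T^-1]
Right side: [L T^-1]

Both sides have the same dimensions, so the equation is dimensionally consistent.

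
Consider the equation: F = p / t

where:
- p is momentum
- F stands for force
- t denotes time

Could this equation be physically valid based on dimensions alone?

Yes

p (momentum) has dimensions [L M T^-1].
F (force) has dimensions [L M T^-2].
t (time) has dimensions [T].

Left side: [L M T^-2]
Right side: [L M T^-2]

Both sides have the same dimensions, so the equation is dimensionally consistent.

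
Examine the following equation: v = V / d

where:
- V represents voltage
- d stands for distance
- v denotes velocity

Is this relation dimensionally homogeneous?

No

V (voltage) has dimensions [I^-1 L^2 M T^-3].
d (distance) has dimensions [L].
v (velocity) has dimensions [L T^-1].

Left side: [L T^-1]
Right side: [I^-1 L M T^-3]

The two sides have different dimensions, so the equation is NOT dimensionally consistent.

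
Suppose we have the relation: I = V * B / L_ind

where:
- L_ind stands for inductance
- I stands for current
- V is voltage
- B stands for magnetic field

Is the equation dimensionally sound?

No

L_ind (inductance) has dimensions [I^-2 L^2 M T^-2].
I (current) has dimensions [I].
V (voltage) has dimensions [I^-1 L^2 M T^-3].
B (magnetic field) has dimensions [I^-1 M T^-2].

Left side: [I]
Right side: [M T^-3]

The two sides have different dimensions, so the equation is NOT dimensionally consistent.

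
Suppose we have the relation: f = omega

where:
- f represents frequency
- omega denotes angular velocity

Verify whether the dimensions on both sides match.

Yes

f (frequency) has dimensions [T^-1].
omega (angular velocity) has dimensions [T^-1].

Left side: [T^-1]
Right side: [T^-1]

Both sides have the same dimensions, so the equation is dimensionally consistent.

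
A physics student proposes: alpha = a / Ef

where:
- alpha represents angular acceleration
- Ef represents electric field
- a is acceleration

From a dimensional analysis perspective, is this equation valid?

No

alpha (angular acceleration) has dimensions [T^-2].
Ef (electric field) has dimensions [I^-1 L M T^-3].
a (acceleration) has dimensions [L T^-2].

Left side: [T^-2]
Right side: [I M^-1 T]

The two sides have different dimensions, so the equation is NOT dimensionally consistent.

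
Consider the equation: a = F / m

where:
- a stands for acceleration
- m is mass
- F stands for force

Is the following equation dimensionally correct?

Yes

a (acceleration) has dimensions [L T^-2].
m (mass) has dimensions [M].
F (force) has dimensions [L M T^-2].

Left side: [L T^-2]
Right side: [L T^-2]

Both sides have the same dimensions, so the equation is dimensionally consistent.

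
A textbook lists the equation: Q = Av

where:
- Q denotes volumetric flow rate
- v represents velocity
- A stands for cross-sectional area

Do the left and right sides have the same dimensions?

Yes

Q (volumetric flow rate) has dimensions [L^3 T^-1].
v (velocity) has dimensions [L T^-1].
A (cross-sectional area) has dimensions [L^2].

Left side: [L^3 T^-1]
Right side: [L^3 T^-1]

Both sides have the same dimensions, so the equation is dimensionally consistent.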